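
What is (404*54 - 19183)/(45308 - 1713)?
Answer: 2633/43595 ≈ 0.060397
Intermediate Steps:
(404*54 - 19183)/(45308 - 1713) = (21816 - 19183)/43595 = 2633*(1/43595) = 2633/43595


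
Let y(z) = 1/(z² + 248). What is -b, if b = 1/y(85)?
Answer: -7473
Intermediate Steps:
y(z) = 1/(248 + z²)
b = 7473 (b = 1/(1/(248 + 85²)) = 1/(1/(248 + 7225)) = 1/(1/7473) = 7473)
-b = -1*7473 = -7473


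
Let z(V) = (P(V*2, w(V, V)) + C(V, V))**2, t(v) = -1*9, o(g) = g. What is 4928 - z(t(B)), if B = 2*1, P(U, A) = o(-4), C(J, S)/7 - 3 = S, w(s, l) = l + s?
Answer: 2812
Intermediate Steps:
C(J, S) = 21 + 7*S
P(U, A) = -4
B = 2
t(v) = -9
z(V) = (17 + 7*V)**2 (z(V) = (-4 + (21 + 7*V))**2 = (17 + 7*V)**2)
4928 - z(t(B)) = 4928 - (17 + 7*(-9))**2 = 4928 - (17 - 63)**2 = 4928 - 1*(-46)**2 = 4928 - 1*2116 = 4928 - 2116 = 2812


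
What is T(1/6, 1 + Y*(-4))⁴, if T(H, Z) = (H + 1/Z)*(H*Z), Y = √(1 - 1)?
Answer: 2401/1679616 ≈ 0.0014295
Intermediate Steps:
Y = 0 (Y = √0 = 0)
T(H, Z) = H*Z*(H + 1/Z)
T(1/6, 1 + Y*(-4))⁴ = ((1 + (1 + 0*(-4))/6)/6)⁴ = ((1 + (1 + 0)/6)/6)⁴ = ((1 + (⅙)*1)/6)⁴ = ((1 + ⅙)/6)⁴ = ((⅙)*(7/6))⁴ = (7/36)⁴ = 2401/1679616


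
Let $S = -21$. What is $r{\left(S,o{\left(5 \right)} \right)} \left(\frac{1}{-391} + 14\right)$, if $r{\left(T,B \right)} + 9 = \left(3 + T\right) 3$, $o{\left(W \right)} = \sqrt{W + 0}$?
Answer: $- \frac{344799}{391} \approx -881.84$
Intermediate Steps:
$o{\left(W \right)} = \sqrt{W}$
$r{\left(T,B \right)} = 3 T$ ($r{\left(T,B \right)} = -9 + \left(3 + T\right) 3 = -9 + \left(9 + 3 T\right) = 3 T$)
$r{\left(S,o{\left(5 \right)} \right)} \left(\frac{1}{-391} + 14\right) = 3 \left(-21\right) \left(\frac{1}{-391} + 14\right) = - 63 \left(- \frac{1}{391} + 14\right) = \left(-63\right) \frac{5473}{391} = - \frac{344799}{391}$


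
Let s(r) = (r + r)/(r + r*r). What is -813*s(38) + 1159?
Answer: 14525/13 ≈ 1117.3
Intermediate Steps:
s(r) = 2*r/(r + r²) (s(r) = (2*r)/(r + r²) = 2*r/(r + r²))
-813*s(38) + 1159 = -1626/(1 + 38) + 1159 = -1626/39 + 1159 = -813*2/39 + 1159 = -542/13 + 1159 = 14525/13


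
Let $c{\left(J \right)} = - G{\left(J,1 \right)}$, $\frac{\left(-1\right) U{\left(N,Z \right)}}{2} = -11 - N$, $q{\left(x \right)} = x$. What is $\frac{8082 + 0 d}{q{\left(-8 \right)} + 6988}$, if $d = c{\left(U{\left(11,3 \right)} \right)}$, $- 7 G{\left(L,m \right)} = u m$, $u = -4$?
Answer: $\frac{4041}{3490} \approx 1.1579$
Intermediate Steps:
$G{\left(L,m \right)} = \frac{4 m}{7}$ ($G{\left(L,m \right)} = - \frac{\left(-4\right) m}{7} = \frac{4 m}{7}$)
$U{\left(N,Z \right)} = 22 + 2 N$ ($U{\left(N,Z \right)} = - 2 \left(-11 - N\right) = 22 + 2 N$)
$c{\left(J \right)} = - \frac{4}{7}$ ($c{\left(J \right)} = - \frac{4 \cdot 1}{7} = \left(-1\right) \frac{4}{7} = - \frac{4}{7}$)
$d = - \frac{4}{7} \approx -0.57143$
$\frac{8082 + 0 d}{q{\left(-8 \right)} + 6988} = \frac{8082 + 0 \left(- \frac{4}{7}\right)}{-8 + 6988} = \frac{8082 + 0}{6980} = 8082 \cdot \frac{1}{6980} = \frac{4041}{3490}$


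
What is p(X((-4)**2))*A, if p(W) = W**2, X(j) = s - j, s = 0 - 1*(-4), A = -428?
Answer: -61632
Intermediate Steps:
s = 4 (s = 0 + 4 = 4)
X(j) = 4 - j
p(X((-4)**2))*A = (4 - 1*(-4)**2)**2*(-428) = (4 - 1*16)**2*(-428) = (4 - 16)**2*(-428) = (-12)**2*(-428) = 144*(-428) = -61632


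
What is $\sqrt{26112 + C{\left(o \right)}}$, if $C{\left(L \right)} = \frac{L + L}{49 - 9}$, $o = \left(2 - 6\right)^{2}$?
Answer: $\frac{2 \sqrt{163205}}{5} \approx 161.59$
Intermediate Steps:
$o = 16$ ($o = \left(-4\right)^{2} = 16$)
$C{\left(L \right)} = \frac{L}{20}$ ($C{\left(L \right)} = \frac{2 L}{40} = 2 L \frac{1}{40} = \frac{L}{20}$)
$\sqrt{26112 + C{\left(o \right)}} = \sqrt{26112 + \frac{1}{20} \cdot 16} = \sqrt{26112 + \frac{4}{5}} = \sqrt{\frac{130564}{5}} = \frac{2 \sqrt{163205}}{5}$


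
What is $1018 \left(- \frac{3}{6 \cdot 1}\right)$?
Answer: $-509$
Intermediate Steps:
$1018 \left(- \frac{3}{6 \cdot 1}\right) = 1018 \left(- \frac{3}{6}\right) = 1018 \left(\left(-3\right) \frac{1}{6}\right) = 1018 \left(- \frac{1}{2}\right) = -509$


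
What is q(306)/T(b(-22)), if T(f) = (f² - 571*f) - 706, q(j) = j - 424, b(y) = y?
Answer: -59/6170 ≈ -0.0095624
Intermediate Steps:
q(j) = -424 + j
T(f) = -706 + f² - 571*f
q(306)/T(b(-22)) = (-424 + 306)/(-706 + (-22)² - 571*(-22)) = -118/(-706 + 484 + 12562) = -118/12340 = -118*1/12340 = -59/6170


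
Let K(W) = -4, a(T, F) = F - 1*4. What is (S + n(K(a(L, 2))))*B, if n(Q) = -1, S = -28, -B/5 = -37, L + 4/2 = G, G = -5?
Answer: -5365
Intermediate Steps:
L = -7 (L = -2 - 5 = -7)
B = 185 (B = -5*(-37) = 185)
a(T, F) = -4 + F (a(T, F) = F - 4 = -4 + F)
(S + n(K(a(L, 2))))*B = (-28 - 1)*185 = -29*185 = -5365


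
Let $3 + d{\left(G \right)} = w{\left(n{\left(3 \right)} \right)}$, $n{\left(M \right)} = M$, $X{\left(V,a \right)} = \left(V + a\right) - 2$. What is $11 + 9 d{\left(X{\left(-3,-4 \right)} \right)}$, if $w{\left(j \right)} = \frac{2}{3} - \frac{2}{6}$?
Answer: $-13$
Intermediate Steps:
$X{\left(V,a \right)} = -2 + V + a$
$w{\left(j \right)} = \frac{1}{3}$ ($w{\left(j \right)} = 2 \cdot \frac{1}{3} - \frac{1}{3} = \frac{2}{3} - \frac{1}{3} = \frac{1}{3}$)
$d{\left(G \right)} = - \frac{8}{3}$ ($d{\left(G \right)} = -3 + \frac{1}{3} = - \frac{8}{3}$)
$11 + 9 d{\left(X{\left(-3,-4 \right)} \right)} = 11 + 9 \left(- \frac{8}{3}\right) = 11 - 24 = -13$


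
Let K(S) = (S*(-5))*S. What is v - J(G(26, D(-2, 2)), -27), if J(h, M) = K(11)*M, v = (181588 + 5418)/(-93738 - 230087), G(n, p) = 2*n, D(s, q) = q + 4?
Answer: -5289868381/323825 ≈ -16336.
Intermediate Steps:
D(s, q) = 4 + q
K(S) = -5*S**2 (K(S) = (-5*S)*S = -5*S**2)
v = -187006/323825 (v = 187006/(-323825) = 187006*(-1/323825) = -187006/323825 ≈ -0.57749)
J(h, M) = -605*M (J(h, M) = (-5*11**2)*M = (-5*121)*M = -605*M)
v - J(G(26, D(-2, 2)), -27) = -187006/323825 - (-605)*(-27) = -187006/323825 - 1*16335 = -187006/323825 - 16335 = -5289868381/323825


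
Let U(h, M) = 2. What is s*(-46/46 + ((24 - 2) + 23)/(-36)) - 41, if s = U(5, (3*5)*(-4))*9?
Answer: -163/2 ≈ -81.500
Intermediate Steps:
s = 18 (s = 2*9 = 18)
s*(-46/46 + ((24 - 2) + 23)/(-36)) - 41 = 18*(-46/46 + ((24 - 2) + 23)/(-36)) - 41 = 18*(-46*1/46 + (22 + 23)*(-1/36)) - 41 = 18*(-1 + 45*(-1/36)) - 41 = 18*(-1 - 5/4) - 41 = 18*(-9/4) - 41 = -81/2 - 41 = -163/2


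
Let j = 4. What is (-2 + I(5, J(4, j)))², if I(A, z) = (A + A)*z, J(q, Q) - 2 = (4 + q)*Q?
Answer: 114244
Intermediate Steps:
J(q, Q) = 2 + Q*(4 + q) (J(q, Q) = 2 + (4 + q)*Q = 2 + Q*(4 + q))
I(A, z) = 2*A*z (I(A, z) = (2*A)*z = 2*A*z)
(-2 + I(5, J(4, j)))² = (-2 + 2*5*(2 + 4*4 + 4*4))² = (-2 + 2*5*(2 + 16 + 16))² = (-2 + 2*5*34)² = (-2 + 340)² = 338² = 114244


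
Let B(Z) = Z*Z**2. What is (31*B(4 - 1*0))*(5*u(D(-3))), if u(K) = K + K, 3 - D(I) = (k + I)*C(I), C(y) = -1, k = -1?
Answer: -19840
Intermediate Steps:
D(I) = 2 + I (D(I) = 3 - (-1 + I)*(-1) = 3 - (1 - I) = 3 + (-1 + I) = 2 + I)
u(K) = 2*K
B(Z) = Z**3
(31*B(4 - 1*0))*(5*u(D(-3))) = (31*(4 - 1*0)**3)*(5*(2*(2 - 3))) = (31*(4 + 0)**3)*(5*(2*(-1))) = (31*4**3)*(5*(-2)) = (31*64)*(-10) = 1984*(-10) = -19840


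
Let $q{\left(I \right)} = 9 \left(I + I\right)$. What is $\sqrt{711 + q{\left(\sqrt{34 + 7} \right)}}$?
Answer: $3 \sqrt{79 + 2 \sqrt{41}} \approx 28.745$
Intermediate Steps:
$q{\left(I \right)} = 18 I$ ($q{\left(I \right)} = 9 \cdot 2 I = 18 I$)
$\sqrt{711 + q{\left(\sqrt{34 + 7} \right)}} = \sqrt{711 + 18 \sqrt{34 + 7}} = \sqrt{711 + 18 \sqrt{41}}$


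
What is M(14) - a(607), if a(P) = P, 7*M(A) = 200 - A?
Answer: -4063/7 ≈ -580.43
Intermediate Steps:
M(A) = 200/7 - A/7 (M(A) = (200 - A)/7 = 200/7 - A/7)
M(14) - a(607) = (200/7 - ⅐*14) - 1*607 = (200/7 - 2) - 607 = 186/7 - 607 = -4063/7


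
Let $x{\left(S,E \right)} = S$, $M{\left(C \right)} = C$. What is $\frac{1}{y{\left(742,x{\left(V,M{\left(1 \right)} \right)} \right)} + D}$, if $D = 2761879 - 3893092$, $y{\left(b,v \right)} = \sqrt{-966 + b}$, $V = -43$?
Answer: $- \frac{1131213}{1279642851593} - \frac{4 i \sqrt{14}}{1279642851593} \approx -8.8401 \cdot 10^{-7} - 1.1696 \cdot 10^{-11} i$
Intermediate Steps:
$D = -1131213$ ($D = 2761879 - 3893092 = -1131213$)
$\frac{1}{y{\left(742,x{\left(V,M{\left(1 \right)} \right)} \right)} + D} = \frac{1}{\sqrt{-966 + 742} - 1131213} = \frac{1}{\sqrt{-224} - 1131213} = \frac{1}{4 i \sqrt{14} - 1131213} = \frac{1}{-1131213 + 4 i \sqrt{14}}$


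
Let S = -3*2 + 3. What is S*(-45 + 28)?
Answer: 51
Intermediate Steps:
S = -3 (S = -6 + 3 = -3)
S*(-45 + 28) = -3*(-45 + 28) = -3*(-17) = 51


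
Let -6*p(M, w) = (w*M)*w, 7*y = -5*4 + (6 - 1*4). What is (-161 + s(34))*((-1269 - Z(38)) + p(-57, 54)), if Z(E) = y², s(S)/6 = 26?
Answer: -6474465/49 ≈ -1.3213e+5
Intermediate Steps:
y = -18/7 (y = (-5*4 + (6 - 1*4))/7 = (-20 + (6 - 4))/7 = (-20 + 2)/7 = (⅐)*(-18) = -18/7 ≈ -2.5714)
s(S) = 156 (s(S) = 6*26 = 156)
p(M, w) = -M*w²/6 (p(M, w) = -w*M*w/6 = -M*w*w/6 = -M*w²/6)
Z(E) = 324/49 (Z(E) = (-18/7)² = 324/49)
(-161 + s(34))*((-1269 - Z(38)) + p(-57, 54)) = (-161 + 156)*((-1269 - 1*324/49) - ⅙*(-57)*54²) = -5*((-1269 - 324/49) - ⅙*(-57)*2916) = -5*(-62505/49 + 27702) = -5*1294893/49 = -6474465/49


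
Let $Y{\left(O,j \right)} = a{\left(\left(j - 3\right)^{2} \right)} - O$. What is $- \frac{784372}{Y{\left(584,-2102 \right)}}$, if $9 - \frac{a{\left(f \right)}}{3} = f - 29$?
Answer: $\frac{784372}{13293545} \approx 0.059004$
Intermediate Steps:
$a{\left(f \right)} = 114 - 3 f$ ($a{\left(f \right)} = 27 - 3 \left(f - 29\right) = 27 - 3 \left(-29 + f\right) = 27 - \left(-87 + 3 f\right) = 114 - 3 f$)
$Y{\left(O,j \right)} = 114 - O - 3 \left(-3 + j\right)^{2}$ ($Y{\left(O,j \right)} = \left(114 - 3 \left(j - 3\right)^{2}\right) - O = \left(114 - 3 \left(-3 + j\right)^{2}\right) - O = 114 - O - 3 \left(-3 + j\right)^{2}$)
$- \frac{784372}{Y{\left(584,-2102 \right)}} = - \frac{784372}{114 - 584 - 3 \left(-3 - 2102\right)^{2}} = - \frac{784372}{114 - 584 - 3 \left(-2105\right)^{2}} = - \frac{784372}{114 - 584 - 13293075} = - \frac{784372}{-13293545} = \left(-784372\right) \left(- \frac{1}{13293545}\right) = \frac{784372}{13293545}$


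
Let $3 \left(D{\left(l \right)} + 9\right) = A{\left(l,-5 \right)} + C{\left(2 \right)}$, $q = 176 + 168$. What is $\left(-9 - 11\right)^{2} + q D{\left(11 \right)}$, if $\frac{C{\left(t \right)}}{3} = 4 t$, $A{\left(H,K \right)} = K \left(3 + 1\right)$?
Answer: $- \frac{6712}{3} \approx -2237.3$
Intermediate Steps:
$A{\left(H,K \right)} = 4 K$ ($A{\left(H,K \right)} = K 4 = 4 K$)
$C{\left(t \right)} = 12 t$ ($C{\left(t \right)} = 3 \cdot 4 t = 12 t$)
$q = 344$
$D{\left(l \right)} = - \frac{23}{3}$ ($D{\left(l \right)} = -9 + \frac{4 \left(-5\right) + 12 \cdot 2}{3} = -9 + \frac{-20 + 24}{3} = -9 + \frac{1}{3} \cdot 4 = -9 + \frac{4}{3} = - \frac{23}{3}$)
$\left(-9 - 11\right)^{2} + q D{\left(11 \right)} = \left(-9 - 11\right)^{2} + 344 \left(- \frac{23}{3}\right) = \left(-20\right)^{2} - \frac{7912}{3} = 400 - \frac{7912}{3} = - \frac{6712}{3}$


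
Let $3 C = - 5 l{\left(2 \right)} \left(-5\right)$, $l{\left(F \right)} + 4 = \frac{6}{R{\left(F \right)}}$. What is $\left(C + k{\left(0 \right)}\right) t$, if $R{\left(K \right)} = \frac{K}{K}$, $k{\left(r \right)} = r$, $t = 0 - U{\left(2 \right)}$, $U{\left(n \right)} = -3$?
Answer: $50$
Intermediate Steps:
$t = 3$ ($t = 0 - -3 = 0 + 3 = 3$)
$R{\left(K \right)} = 1$
$l{\left(F \right)} = 2$ ($l{\left(F \right)} = -4 + \frac{6}{1} = -4 + 6 \cdot 1 = -4 + 6 = 2$)
$C = \frac{50}{3}$ ($C = \frac{\left(-5\right) 2 \left(-5\right)}{3} = \frac{\left(-10\right) \left(-5\right)}{3} = \frac{1}{3} \cdot 50 = \frac{50}{3} \approx 16.667$)
$\left(C + k{\left(0 \right)}\right) t = \left(\frac{50}{3} + 0\right) 3 = \frac{50}{3} \cdot 3 = 50$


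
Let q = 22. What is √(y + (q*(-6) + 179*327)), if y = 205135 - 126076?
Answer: 2*√34365 ≈ 370.76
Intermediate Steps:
y = 79059
√(y + (q*(-6) + 179*327)) = √(79059 + (22*(-6) + 179*327)) = √(79059 + (-132 + 58533)) = √(79059 + 58401) = √137460 = 2*√34365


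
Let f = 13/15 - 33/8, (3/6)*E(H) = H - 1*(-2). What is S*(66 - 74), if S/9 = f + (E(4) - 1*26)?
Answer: 6213/5 ≈ 1242.6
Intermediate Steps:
E(H) = 4 + 2*H (E(H) = 2*(H - 1*(-2)) = 2*(H + 2) = 2*(2 + H) = 4 + 2*H)
f = -391/120 (f = 13*(1/15) - 33*1/8 = 13/15 - 33/8 = -391/120 ≈ -3.2583)
S = -6213/40 (S = 9*(-391/120 + ((4 + 2*4) - 1*26)) = 9*(-391/120 + ((4 + 8) - 26)) = 9*(-391/120 + (12 - 26)) = 9*(-391/120 - 14) = 9*(-2071/120) = -6213/40 ≈ -155.32)
S*(66 - 74) = -6213*(66 - 74)/40 = -6213/40*(-8) = 6213/5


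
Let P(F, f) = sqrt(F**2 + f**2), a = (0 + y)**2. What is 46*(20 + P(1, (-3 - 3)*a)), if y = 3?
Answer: 920 + 46*sqrt(2917) ≈ 3404.4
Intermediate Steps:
a = 9 (a = (0 + 3)**2 = 3**2 = 9)
46*(20 + P(1, (-3 - 3)*a)) = 46*(20 + sqrt(1**2 + ((-3 - 3)*9)**2)) = 46*(20 + sqrt(1 + (-6*9)**2)) = 46*(20 + sqrt(1 + (-54)**2)) = 46*(20 + sqrt(1 + 2916)) = 46*(20 + sqrt(2917)) = 920 + 46*sqrt(2917)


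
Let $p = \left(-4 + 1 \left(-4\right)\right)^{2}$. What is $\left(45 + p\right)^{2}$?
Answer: $11881$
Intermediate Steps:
$p = 64$ ($p = \left(-4 - 4\right)^{2} = \left(-8\right)^{2} = 64$)
$\left(45 + p\right)^{2} = \left(45 + 64\right)^{2} = 109^{2} = 11881$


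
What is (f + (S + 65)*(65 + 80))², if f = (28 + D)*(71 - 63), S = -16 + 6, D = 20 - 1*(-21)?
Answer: 72709729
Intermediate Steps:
D = 41 (D = 20 + 21 = 41)
S = -10
f = 552 (f = (28 + 41)*(71 - 63) = 69*8 = 552)
(f + (S + 65)*(65 + 80))² = (552 + (-10 + 65)*(65 + 80))² = (552 + 55*145)² = (552 + 7975)² = 8527² = 72709729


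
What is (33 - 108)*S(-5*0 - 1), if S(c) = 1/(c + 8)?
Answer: -75/7 ≈ -10.714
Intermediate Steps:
S(c) = 1/(8 + c)
(33 - 108)*S(-5*0 - 1) = (33 - 108)/(8 + (-5*0 - 1)) = -75/(8 + (0 - 1)) = -75/(8 - 1) = -75/7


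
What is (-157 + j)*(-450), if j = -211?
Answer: 165600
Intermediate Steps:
(-157 + j)*(-450) = (-157 - 211)*(-450) = -368*(-450) = 165600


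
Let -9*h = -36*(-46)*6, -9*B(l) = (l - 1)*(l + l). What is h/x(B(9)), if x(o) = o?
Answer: 69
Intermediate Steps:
B(l) = -2*l*(-1 + l)/9 (B(l) = -(l - 1)*(l + l)/9 = -(-1 + l)*2*l/9 = -2*l*(-1 + l)/9)
h = -1104 (h = -(-36*(-46))*6/9 = -184*6 = -⅑*9936 = -1104)
h/x(B(9)) = -1104*1/(2*(1 - 1*9)) = -1104*1/(2*(1 - 9)) = -1104/((2/9)*9*(-8)) = -1104/(-16) = -1104*(-1/16) = 69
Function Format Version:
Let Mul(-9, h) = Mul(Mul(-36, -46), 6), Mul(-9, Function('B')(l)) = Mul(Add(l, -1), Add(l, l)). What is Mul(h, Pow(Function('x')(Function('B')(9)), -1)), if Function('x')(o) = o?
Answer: 69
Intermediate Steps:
Function('B')(l) = Mul(Rational(-2, 9), l, Add(-1, l)) (Function('B')(l) = Mul(Rational(-1, 9), Mul(Add(l, -1), Add(l, l))) = Mul(Rational(-1, 9), Mul(Add(-1, l), Mul(2, l))) = Mul(Rational(-1, 9), Mul(2, l, Add(-1, l))) = Mul(Rational(-2, 9), l, Add(-1, l)))
h = -1104 (h = Mul(Rational(-1, 9), Mul(Mul(-36, -46), 6)) = Mul(Rational(-1, 9), Mul(1656, 6)) = Mul(Rational(-1, 9), 9936) = -1104)
Mul(h, Pow(Function('x')(Function('B')(9)), -1)) = Mul(-1104, Pow(Mul(Rational(2, 9), 9, Add(1, Mul(-1, 9))), -1)) = Mul(-1104, Pow(Mul(Rational(2, 9), 9, Add(1, -9)), -1)) = Mul(-1104, Pow(Mul(Rational(2, 9), 9, -8), -1)) = Mul(-1104, Pow(-16, -1)) = Mul(-1104, Rational(-1, 16)) = 69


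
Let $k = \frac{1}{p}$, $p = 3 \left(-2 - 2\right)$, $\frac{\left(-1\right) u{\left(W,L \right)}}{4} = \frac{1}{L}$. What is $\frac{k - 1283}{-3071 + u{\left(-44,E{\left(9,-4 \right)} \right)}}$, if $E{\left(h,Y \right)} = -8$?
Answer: $\frac{173}{414} \approx 0.41787$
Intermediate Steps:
$u{\left(W,L \right)} = - \frac{4}{L}$
$p = -12$ ($p = 3 \left(-2 + \left(-14 + 12\right)\right) = 3 \left(-2 - 2\right) = 3 \left(-4\right) = -12$)
$k = - \frac{1}{12}$ ($k = \frac{1}{-12} = - \frac{1}{12} \approx -0.083333$)
$\frac{k - 1283}{-3071 + u{\left(-44,E{\left(9,-4 \right)} \right)}} = \frac{- \frac{1}{12} - 1283}{-3071 - \frac{4}{-8}} = \frac{- \frac{1}{12} - 1283}{-3071 - - \frac{1}{2}} = - \frac{15397}{12 \left(-3071 + \frac{1}{2}\right)} = - \frac{15397}{12 \left(- \frac{6141}{2}\right)} = \left(- \frac{15397}{12}\right) \left(- \frac{2}{6141}\right) = \frac{173}{414}$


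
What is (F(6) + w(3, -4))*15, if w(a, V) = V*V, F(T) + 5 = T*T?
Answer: 705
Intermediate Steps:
F(T) = -5 + T**2 (F(T) = -5 + T*T = -5 + T**2)
w(a, V) = V**2
(F(6) + w(3, -4))*15 = ((-5 + 6**2) + (-4)**2)*15 = ((-5 + 36) + 16)*15 = (31 + 16)*15 = 47*15 = 705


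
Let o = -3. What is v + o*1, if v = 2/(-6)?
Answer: -10/3 ≈ -3.3333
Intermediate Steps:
v = -1/3 (v = 2*(-1/6) = -1/3 ≈ -0.33333)
v + o*1 = -1/3 - 3*1 = -1/3 - 3 = -10/3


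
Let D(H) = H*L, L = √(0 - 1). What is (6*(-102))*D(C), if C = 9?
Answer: -5508*I ≈ -5508.0*I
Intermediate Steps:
L = I (L = √(-1) = I ≈ 1.0*I)
D(H) = I*H (D(H) = H*I = I*H)
(6*(-102))*D(C) = (6*(-102))*(I*9) = -5508*I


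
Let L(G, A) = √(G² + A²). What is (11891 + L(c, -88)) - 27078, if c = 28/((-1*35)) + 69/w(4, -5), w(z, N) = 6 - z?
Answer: -15187 + √887969/10 ≈ -15093.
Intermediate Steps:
c = 337/10 (c = 28/((-1*35)) + 69/(6 - 1*4) = 28/(-35) + 69/(6 - 4) = 28*(-1/35) + 69/2 = -⅘ + 69*(½) = -⅘ + 69/2 = 337/10 ≈ 33.700)
L(G, A) = √(A² + G²)
(11891 + L(c, -88)) - 27078 = (11891 + √((-88)² + (337/10)²)) - 27078 = (11891 + √(7744 + 113569/100)) - 27078 = (11891 + √(887969/100)) - 27078 = (11891 + √887969/10) - 27078 = -15187 + √887969/10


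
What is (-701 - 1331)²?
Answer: 4129024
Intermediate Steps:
(-701 - 1331)² = (-2032)² = 4129024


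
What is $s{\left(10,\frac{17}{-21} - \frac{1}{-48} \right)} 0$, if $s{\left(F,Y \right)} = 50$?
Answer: $0$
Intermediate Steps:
$s{\left(10,\frac{17}{-21} - \frac{1}{-48} \right)} 0 = 50 \cdot 0 = 0$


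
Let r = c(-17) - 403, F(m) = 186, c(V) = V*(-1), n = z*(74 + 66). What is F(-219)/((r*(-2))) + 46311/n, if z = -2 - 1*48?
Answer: -8612523/1351000 ≈ -6.3749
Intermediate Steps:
z = -50 (z = -2 - 48 = -50)
n = -7000 (n = -50*(74 + 66) = -50*140 = -7000)
c(V) = -V
r = -386 (r = -1*(-17) - 403 = 17 - 403 = -386)
F(-219)/((r*(-2))) + 46311/n = 186/((-386*(-2))) + 46311/(-7000) = 186/772 + 46311*(-1/7000) = 186*(1/772) - 46311/7000 = 93/386 - 46311/7000 = -8612523/1351000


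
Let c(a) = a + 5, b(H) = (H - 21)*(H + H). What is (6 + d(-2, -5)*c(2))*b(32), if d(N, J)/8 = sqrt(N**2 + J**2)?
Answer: 4224 + 39424*sqrt(29) ≈ 2.1653e+5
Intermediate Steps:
b(H) = 2*H*(-21 + H) (b(H) = (-21 + H)*(2*H) = 2*H*(-21 + H))
c(a) = 5 + a
d(N, J) = 8*sqrt(J**2 + N**2) (d(N, J) = 8*sqrt(N**2 + J**2) = 8*sqrt(J**2 + N**2))
(6 + d(-2, -5)*c(2))*b(32) = (6 + (8*sqrt((-5)**2 + (-2)**2))*(5 + 2))*(2*32*(-21 + 32)) = (6 + (8*sqrt(25 + 4))*7)*(2*32*11) = (6 + (8*sqrt(29))*7)*704 = (6 + 56*sqrt(29))*704 = 4224 + 39424*sqrt(29)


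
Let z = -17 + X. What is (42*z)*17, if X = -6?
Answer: -16422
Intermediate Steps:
z = -23 (z = -17 - 6 = -23)
(42*z)*17 = (42*(-23))*17 = -966*17 = -16422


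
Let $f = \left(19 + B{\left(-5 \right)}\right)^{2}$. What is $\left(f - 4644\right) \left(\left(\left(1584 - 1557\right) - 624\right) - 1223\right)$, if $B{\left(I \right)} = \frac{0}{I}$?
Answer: $7795060$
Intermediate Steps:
$B{\left(I \right)} = 0$
$f = 361$ ($f = \left(19 + 0\right)^{2} = 19^{2} = 361$)
$\left(f - 4644\right) \left(\left(\left(1584 - 1557\right) - 624\right) - 1223\right) = \left(361 - 4644\right) \left(\left(\left(1584 - 1557\right) - 624\right) - 1223\right) = - 4283 \left(\left(27 - 624\right) - 1223\right) = - 4283 \left(-597 - 1223\right) = \left(-4283\right) \left(-1820\right) = 7795060$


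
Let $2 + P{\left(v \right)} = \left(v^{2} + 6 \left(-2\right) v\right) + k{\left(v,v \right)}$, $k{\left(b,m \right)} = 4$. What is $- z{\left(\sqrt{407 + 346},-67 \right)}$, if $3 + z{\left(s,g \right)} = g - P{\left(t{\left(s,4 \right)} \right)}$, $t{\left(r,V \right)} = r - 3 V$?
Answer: $1113 - 36 \sqrt{753} \approx 125.13$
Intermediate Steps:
$P{\left(v \right)} = 2 + v^{2} - 12 v$ ($P{\left(v \right)} = -2 + \left(\left(v^{2} + 6 \left(-2\right) v\right) + 4\right) = -2 + \left(\left(v^{2} - 12 v\right) + 4\right) = -2 + \left(4 + v^{2} - 12 v\right) = 2 + v^{2} - 12 v$)
$z{\left(s,g \right)} = -149 + g - \left(-12 + s\right)^{2} + 12 s$ ($z{\left(s,g \right)} = -3 - \left(2 + \left(s - 12\right)^{2} - g - 12 \left(s - 12\right)\right) = -3 - \left(2 + \left(-12 + s\right)^{2} - g - 12 \left(-12 + s\right)\right) = -3 - \left(146 + \left(-12 + s\right)^{2} - g - 12 s\right) = -3 + \left(-146 + g - \left(-12 + s\right)^{2} + 12 s\right) = -149 + g - \left(-12 + s\right)^{2} + 12 s$)
$- z{\left(\sqrt{407 + 346},-67 \right)} = - (-293 - 67 - \left(\sqrt{407 + 346}\right)^{2} + 36 \sqrt{407 + 346}) = - (-293 - 67 - \left(\sqrt{753}\right)^{2} + 36 \sqrt{753}) = - (-293 - 67 - 753 + 36 \sqrt{753}) = - (-1113 + 36 \sqrt{753}) = 1113 - 36 \sqrt{753}$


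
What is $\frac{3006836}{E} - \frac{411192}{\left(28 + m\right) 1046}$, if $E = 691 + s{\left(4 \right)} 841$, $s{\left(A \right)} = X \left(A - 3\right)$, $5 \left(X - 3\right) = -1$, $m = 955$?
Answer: $\frac{7726076224136}{7829365961} \approx 986.81$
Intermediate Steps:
$X = \frac{14}{5}$ ($X = 3 + \frac{1}{5} \left(-1\right) = 3 - \frac{1}{5} = \frac{14}{5} \approx 2.8$)
$s{\left(A \right)} = - \frac{42}{5} + \frac{14 A}{5}$ ($s{\left(A \right)} = \frac{14 \left(A - 3\right)}{5} = \frac{14 \left(-3 + A\right)}{5} = - \frac{42}{5} + \frac{14 A}{5}$)
$E = \frac{15229}{5}$ ($E = 691 + \left(- \frac{42}{5} + \frac{14}{5} \cdot 4\right) 841 = 691 + \left(- \frac{42}{5} + \frac{56}{5}\right) 841 = 691 + \frac{14}{5} \cdot 841 = 691 + \frac{11774}{5} = \frac{15229}{5} \approx 3045.8$)
$\frac{3006836}{E} - \frac{411192}{\left(28 + m\right) 1046} = \frac{3006836}{\frac{15229}{5}} - \frac{411192}{\left(28 + 955\right) 1046} = 3006836 \cdot \frac{5}{15229} - \frac{411192}{983 \cdot 1046} = \frac{15034180}{15229} - \frac{411192}{1028218} = \frac{15034180}{15229} - \frac{205596}{514109} = \frac{7726076224136}{7829365961}$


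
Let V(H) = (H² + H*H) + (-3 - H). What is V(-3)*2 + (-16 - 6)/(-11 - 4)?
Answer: 562/15 ≈ 37.467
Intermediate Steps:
V(H) = -3 - H + 2*H² (V(H) = (H² + H²) + (-3 - H) = 2*H² + (-3 - H) = -3 - H + 2*H²)
V(-3)*2 + (-16 - 6)/(-11 - 4) = (-3 - 1*(-3) + 2*(-3)²)*2 + (-16 - 6)/(-11 - 4) = (-3 + 3 + 2*9)*2 - 22/(-15) = (-3 + 3 + 18)*2 - 22*(-1/15) = 18*2 + 22/15 = 36 + 22/15 = 562/15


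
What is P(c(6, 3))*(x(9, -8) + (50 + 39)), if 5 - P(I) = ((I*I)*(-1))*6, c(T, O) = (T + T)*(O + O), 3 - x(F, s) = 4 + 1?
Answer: 2706483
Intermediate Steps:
x(F, s) = -2 (x(F, s) = 3 - (4 + 1) = 3 - 1*5 = 3 - 5 = -2)
c(T, O) = 4*O*T (c(T, O) = (2*T)*(2*O) = 4*O*T)
P(I) = 5 + 6*I² (P(I) = 5 - (I*I)*(-1)*6 = 5 - I²*(-1)*6 = 5 - (-I²)*6 = 5 - (-6)*I² = 5 + 6*I²)
P(c(6, 3))*(x(9, -8) + (50 + 39)) = (5 + 6*(4*3*6)²)*(-2 + (50 + 39)) = (5 + 6*72²)*(-2 + 89) = (5 + 6*5184)*87 = (5 + 31104)*87 = 31109*87 = 2706483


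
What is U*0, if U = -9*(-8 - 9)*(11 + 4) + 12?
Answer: 0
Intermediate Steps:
U = 2307 (U = -(-153)*15 + 12 = -9*(-255) + 12 = 2295 + 12 = 2307)
U*0 = 2307*0 = 0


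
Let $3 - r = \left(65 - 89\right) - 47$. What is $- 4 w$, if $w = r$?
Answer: $-296$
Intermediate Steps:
$r = 74$ ($r = 3 - \left(\left(65 - 89\right) - 47\right) = 3 - \left(-24 - 47\right) = 3 - -71 = 3 + 71 = 74$)
$w = 74$
$- 4 w = \left(-4\right) 74 = -296$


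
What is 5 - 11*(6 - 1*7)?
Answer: 16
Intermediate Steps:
5 - 11*(6 - 1*7) = 5 - 11*(6 - 7) = 5 - 11*(-1) = 5 + 11 = 16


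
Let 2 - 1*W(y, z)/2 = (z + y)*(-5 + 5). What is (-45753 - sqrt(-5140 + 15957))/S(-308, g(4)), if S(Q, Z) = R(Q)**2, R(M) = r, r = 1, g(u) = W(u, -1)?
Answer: -45753 - sqrt(10817) ≈ -45857.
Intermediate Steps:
W(y, z) = 4 (W(y, z) = 4 - 2*(z + y)*(-5 + 5) = 4 - 2*(y + z)*0 = 4 - 2*0 = 4 + 0 = 4)
g(u) = 4
R(M) = 1
S(Q, Z) = 1 (S(Q, Z) = 1**2 = 1)
(-45753 - sqrt(-5140 + 15957))/S(-308, g(4)) = (-45753 - sqrt(-5140 + 15957))/1 = (-45753 - sqrt(10817))*1 = -45753 - sqrt(10817)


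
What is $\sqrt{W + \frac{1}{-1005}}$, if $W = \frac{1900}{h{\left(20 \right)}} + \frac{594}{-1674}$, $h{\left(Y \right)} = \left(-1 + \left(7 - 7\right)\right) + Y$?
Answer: $\frac{\sqrt{96718018170}}{31155} \approx 9.9822$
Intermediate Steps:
$h{\left(Y \right)} = -1 + Y$ ($h{\left(Y \right)} = \left(-1 + \left(7 - 7\right)\right) + Y = \left(-1 + 0\right) + Y = -1 + Y$)
$W = \frac{3089}{31}$ ($W = \frac{1900}{-1 + 20} + \frac{594}{-1674} = \frac{1900}{19} + 594 \left(- \frac{1}{1674}\right) = 1900 \cdot \frac{1}{19} - \frac{11}{31} = 100 - \frac{11}{31} = \frac{3089}{31} \approx 99.645$)
$\sqrt{W + \frac{1}{-1005}} = \sqrt{\frac{3089}{31} + \frac{1}{-1005}} = \sqrt{\frac{3089}{31} - \frac{1}{1005}} = \sqrt{\frac{3104414}{31155}} = \frac{\sqrt{96718018170}}{31155}$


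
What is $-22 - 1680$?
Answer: $-1702$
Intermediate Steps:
$-22 - 1680 = -1702$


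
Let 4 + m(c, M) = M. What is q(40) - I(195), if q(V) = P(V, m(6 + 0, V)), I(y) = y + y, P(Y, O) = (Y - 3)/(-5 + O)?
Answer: -12053/31 ≈ -388.81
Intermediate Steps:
m(c, M) = -4 + M
P(Y, O) = (-3 + Y)/(-5 + O)
I(y) = 2*y
q(V) = (-3 + V)/(-9 + V) (q(V) = (-3 + V)/(-5 + (-4 + V)) = (-3 + V)/(-9 + V))
q(40) - I(195) = (-3 + 40)/(-9 + 40) - 2*195 = 37/31 - 1*390 = (1/31)*37 - 390 = 37/31 - 390 = -12053/31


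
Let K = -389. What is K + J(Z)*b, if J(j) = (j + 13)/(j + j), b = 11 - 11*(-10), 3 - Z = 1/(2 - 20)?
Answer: -711/10 ≈ -71.100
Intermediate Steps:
Z = 55/18 (Z = 3 - 1/(2 - 20) = 3 - 1/(-18) = 3 - 1*(-1/18) = 3 + 1/18 = 55/18 ≈ 3.0556)
b = 121 (b = 11 + 110 = 121)
J(j) = (13 + j)/(2*j) (J(j) = (13 + j)/((2*j)) = (13 + j)*(1/(2*j)) = (13 + j)/(2*j))
K + J(Z)*b = -389 + ((13 + 55/18)/(2*(55/18)))*121 = -389 + ((1/2)*(18/55)*(289/18))*121 = -389 + (289/110)*121 = -389 + 3179/10 = -711/10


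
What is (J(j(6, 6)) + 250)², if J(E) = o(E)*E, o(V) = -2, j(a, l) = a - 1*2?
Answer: 58564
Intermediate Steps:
j(a, l) = -2 + a (j(a, l) = a - 2 = -2 + a)
J(E) = -2*E
(J(j(6, 6)) + 250)² = (-2*(-2 + 6) + 250)² = (-2*4 + 250)² = (-8 + 250)² = 242² = 58564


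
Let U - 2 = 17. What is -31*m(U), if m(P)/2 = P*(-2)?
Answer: 2356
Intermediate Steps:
U = 19 (U = 2 + 17 = 19)
m(P) = -4*P (m(P) = 2*(P*(-2)) = 2*(-2*P) = -4*P)
-31*m(U) = -(-124)*19 = -31*(-76) = 2356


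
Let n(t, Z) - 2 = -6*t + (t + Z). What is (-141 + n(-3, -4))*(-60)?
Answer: 7680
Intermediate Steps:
n(t, Z) = 2 + Z - 5*t (n(t, Z) = 2 + (-6*t + (t + Z)) = 2 + (-6*t + (Z + t)) = 2 + (Z - 5*t) = 2 + Z - 5*t)
(-141 + n(-3, -4))*(-60) = (-141 + (2 - 4 - 5*(-3)))*(-60) = (-141 + (2 - 4 + 15))*(-60) = (-141 + 13)*(-60) = -128*(-60) = 7680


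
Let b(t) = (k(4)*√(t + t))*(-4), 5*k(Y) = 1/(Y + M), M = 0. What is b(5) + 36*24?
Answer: 864 - √10/5 ≈ 863.37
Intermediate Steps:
k(Y) = 1/(5*Y) (k(Y) = 1/(5*(Y + 0)) = 1/(5*Y))
b(t) = -√2*√t/5 (b(t) = (((⅕)/4)*√(t + t))*(-4) = (((⅕)*(¼))*√(2*t))*(-4) = ((√2*√t)/20)*(-4) = (√2*√t/20)*(-4) = -√2*√t/5)
b(5) + 36*24 = -√2*√5/5 + 36*24 = -√10/5 + 864 = 864 - √10/5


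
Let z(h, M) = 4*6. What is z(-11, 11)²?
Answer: 576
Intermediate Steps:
z(h, M) = 24
z(-11, 11)² = 24² = 576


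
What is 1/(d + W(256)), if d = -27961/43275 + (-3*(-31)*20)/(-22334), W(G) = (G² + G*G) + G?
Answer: 483251925/63464156320163 ≈ 7.6146e-6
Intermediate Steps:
W(G) = G + 2*G² (W(G) = (G² + G²) + G = 2*G² + G = G + 2*G²)
d = -352486237/483251925 (d = -27961*1/43275 + (93*20)*(-1/22334) = -27961/43275 + 1860*(-1/22334) = -27961/43275 - 930/11167 = -352486237/483251925 ≈ -0.72940)
1/(d + W(256)) = 1/(-352486237/483251925 + 256*(1 + 2*256)) = 1/(-352486237/483251925 + 256*(1 + 512)) = 1/(-352486237/483251925 + 256*513) = 1/(-352486237/483251925 + 131328) = 1/(63464156320163/483251925) = 483251925/63464156320163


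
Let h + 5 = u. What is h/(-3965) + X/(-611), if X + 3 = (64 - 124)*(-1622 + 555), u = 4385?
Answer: -3946209/37271 ≈ -105.88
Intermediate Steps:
h = 4380 (h = -5 + 4385 = 4380)
X = 64017 (X = -3 + (64 - 124)*(-1622 + 555) = -3 - 60*(-1067) = -3 + 64020 = 64017)
h/(-3965) + X/(-611) = 4380/(-3965) + 64017/(-611) = 4380*(-1/3965) + 64017*(-1/611) = -876/793 - 64017/611 = -3946209/37271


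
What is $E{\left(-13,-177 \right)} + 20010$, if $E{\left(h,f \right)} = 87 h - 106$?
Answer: $18773$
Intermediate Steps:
$E{\left(h,f \right)} = -106 + 87 h$
$E{\left(-13,-177 \right)} + 20010 = \left(-106 + 87 \left(-13\right)\right) + 20010 = \left(-106 - 1131\right) + 20010 = -1237 + 20010 = 18773$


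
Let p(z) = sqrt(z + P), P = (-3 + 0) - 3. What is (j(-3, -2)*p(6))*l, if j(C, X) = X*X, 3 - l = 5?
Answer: 0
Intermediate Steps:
l = -2 (l = 3 - 1*5 = 3 - 5 = -2)
P = -6 (P = -3 - 3 = -6)
p(z) = sqrt(-6 + z) (p(z) = sqrt(z - 6) = sqrt(-6 + z))
j(C, X) = X**2
(j(-3, -2)*p(6))*l = ((-2)**2*sqrt(-6 + 6))*(-2) = (4*sqrt(0))*(-2) = (4*0)*(-2) = 0*(-2) = 0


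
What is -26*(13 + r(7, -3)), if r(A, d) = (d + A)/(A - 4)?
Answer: -1118/3 ≈ -372.67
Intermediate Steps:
r(A, d) = (A + d)/(-4 + A)
-26*(13 + r(7, -3)) = -26*(13 + (7 - 3)/(-4 + 7)) = -26*(13 + 4/3) = -26*43/3 = -1118/3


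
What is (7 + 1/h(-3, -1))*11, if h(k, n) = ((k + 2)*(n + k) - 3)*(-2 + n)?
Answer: 220/3 ≈ 73.333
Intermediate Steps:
h(k, n) = (-3 + (2 + k)*(k + n))*(-2 + n) (h(k, n) = ((2 + k)*(k + n) - 3)*(-2 + n) = (-3 + (2 + k)*(k + n))*(-2 + n))
(7 + 1/h(-3, -1))*11 = (7 + 1/(6 - 7*(-1) - 4*(-3) - 2*(-3)² + 2*(-1)² - 3*(-1)² - 1*(-3)²))*11 = (7 + 1/(6 + 7 + 12 - 2*9 + 2*1 - 3*1 - 1*9))*11 = (7 + 1/(6 + 7 + 12 - 18 + 2 - 3 - 9))*11 = (7 + 1/(-3))*11 = (7 - ⅓)*11 = (20/3)*11 = 220/3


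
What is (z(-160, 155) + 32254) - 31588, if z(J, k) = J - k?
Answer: 351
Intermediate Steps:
(z(-160, 155) + 32254) - 31588 = ((-160 - 1*155) + 32254) - 31588 = ((-160 - 155) + 32254) - 31588 = (-315 + 32254) - 31588 = 31939 - 31588 = 351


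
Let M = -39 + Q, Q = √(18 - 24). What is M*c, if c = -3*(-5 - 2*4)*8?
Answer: -12168 + 312*I*√6 ≈ -12168.0 + 764.24*I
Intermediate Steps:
Q = I*√6 (Q = √(-6) = I*√6 ≈ 2.4495*I)
c = 312 (c = -3*(-5 - 8)*8 = -3*(-13)*8 = 39*8 = 312)
M = -39 + I*√6 ≈ -39.0 + 2.4495*I
M*c = (-39 + I*√6)*312 = -12168 + 312*I*√6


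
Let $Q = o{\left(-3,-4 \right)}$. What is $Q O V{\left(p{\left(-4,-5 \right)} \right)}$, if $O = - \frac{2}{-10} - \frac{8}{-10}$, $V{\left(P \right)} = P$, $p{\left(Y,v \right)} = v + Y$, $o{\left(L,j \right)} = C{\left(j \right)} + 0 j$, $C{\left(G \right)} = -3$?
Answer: $27$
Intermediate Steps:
$o{\left(L,j \right)} = -3$ ($o{\left(L,j \right)} = -3 + 0 j = -3 + 0 = -3$)
$p{\left(Y,v \right)} = Y + v$
$O = 1$ ($O = \left(-2\right) \left(- \frac{1}{10}\right) - - \frac{4}{5} = \frac{1}{5} + \frac{4}{5} = 1$)
$Q = -3$
$Q O V{\left(p{\left(-4,-5 \right)} \right)} = \left(-3\right) 1 \left(-4 - 5\right) = \left(-3\right) \left(-9\right) = 27$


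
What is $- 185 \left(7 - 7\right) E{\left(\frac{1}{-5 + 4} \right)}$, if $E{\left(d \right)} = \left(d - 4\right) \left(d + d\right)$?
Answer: $0$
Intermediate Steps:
$E{\left(d \right)} = 2 d \left(-4 + d\right)$ ($E{\left(d \right)} = \left(-4 + d\right) 2 d = 2 d \left(-4 + d\right)$)
$- 185 \left(7 - 7\right) E{\left(\frac{1}{-5 + 4} \right)} = - 185 \left(7 - 7\right) \frac{2 \left(-4 + \frac{1}{-5 + 4}\right)}{-5 + 4} = - 185 \cdot 0 \frac{2 \left(-4 + \frac{1}{-1}\right)}{-1} = - 185 \cdot 0 \cdot 2 \left(-1\right) \left(-4 - 1\right) = - 185 \cdot 0 \cdot 2 \left(-1\right) \left(-5\right) = - 185 \cdot 0 \cdot 10 = \left(-185\right) 0 = 0$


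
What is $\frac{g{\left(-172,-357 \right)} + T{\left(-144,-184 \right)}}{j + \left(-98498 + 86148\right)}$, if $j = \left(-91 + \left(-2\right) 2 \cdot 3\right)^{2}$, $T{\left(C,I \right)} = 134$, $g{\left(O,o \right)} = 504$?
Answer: $- \frac{638}{1741} \approx -0.36646$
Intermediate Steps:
$j = 10609$ ($j = \left(-91 - 12\right)^{2} = \left(-103\right)^{2} = 10609$)
$\frac{g{\left(-172,-357 \right)} + T{\left(-144,-184 \right)}}{j + \left(-98498 + 86148\right)} = \frac{504 + 134}{10609 + \left(-98498 + 86148\right)} = \frac{638}{10609 - 12350} = \frac{638}{-1741} = 638 \left(- \frac{1}{1741}\right) = - \frac{638}{1741}$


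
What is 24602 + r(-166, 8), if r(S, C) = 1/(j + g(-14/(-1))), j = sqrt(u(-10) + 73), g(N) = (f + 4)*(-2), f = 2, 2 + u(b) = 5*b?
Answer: 1008678/41 - sqrt(21)/123 ≈ 24602.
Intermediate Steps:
u(b) = -2 + 5*b
g(N) = -12 (g(N) = (2 + 4)*(-2) = 6*(-2) = -12)
j = sqrt(21) (j = sqrt((-2 + 5*(-10)) + 73) = sqrt((-2 - 50) + 73) = sqrt(-52 + 73) = sqrt(21) ≈ 4.5826)
r(S, C) = 1/(-12 + sqrt(21)) (r(S, C) = 1/(sqrt(21) - 12) = 1/(-12 + sqrt(21)))
24602 + r(-166, 8) = 24602 + (-4/41 - sqrt(21)/123) = 1008678/41 - sqrt(21)/123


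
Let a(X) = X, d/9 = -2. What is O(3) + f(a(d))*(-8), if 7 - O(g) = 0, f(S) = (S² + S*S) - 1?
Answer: -5169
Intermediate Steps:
d = -18 (d = 9*(-2) = -18)
f(S) = -1 + 2*S² (f(S) = (S² + S²) - 1 = 2*S² - 1 = -1 + 2*S²)
O(g) = 7 (O(g) = 7 - 1*0 = 7 + 0 = 7)
O(3) + f(a(d))*(-8) = 7 + (-1 + 2*(-18)²)*(-8) = 7 + (-1 + 2*324)*(-8) = 7 + (-1 + 648)*(-8) = 7 + 647*(-8) = 7 - 5176 = -5169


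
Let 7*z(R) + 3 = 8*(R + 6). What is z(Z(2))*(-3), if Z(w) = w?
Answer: -183/7 ≈ -26.143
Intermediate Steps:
z(R) = 45/7 + 8*R/7 (z(R) = -3/7 + (8*(R + 6))/7 = -3/7 + (8*(6 + R))/7 = -3/7 + (48 + 8*R)/7 = -3/7 + (48/7 + 8*R/7) = 45/7 + 8*R/7)
z(Z(2))*(-3) = (45/7 + (8/7)*2)*(-3) = (45/7 + 16/7)*(-3) = (61/7)*(-3) = -183/7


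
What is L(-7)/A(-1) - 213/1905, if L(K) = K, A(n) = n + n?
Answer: 4303/1270 ≈ 3.3882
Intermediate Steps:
A(n) = 2*n
L(-7)/A(-1) - 213/1905 = -7/(2*(-1)) - 213/1905 = -7/(-2) - 213*1/1905 = -7*(-1/2) - 71/635 = 7/2 - 71/635 = 4303/1270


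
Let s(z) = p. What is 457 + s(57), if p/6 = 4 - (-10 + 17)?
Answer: 439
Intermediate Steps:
p = -18 (p = 6*(4 - (-10 + 17)) = 6*(4 - 1*7) = 6*(4 - 7) = 6*(-3) = -18)
s(z) = -18
457 + s(57) = 457 - 18 = 439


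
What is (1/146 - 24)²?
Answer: 12271009/21316 ≈ 575.67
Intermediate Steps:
(1/146 - 24)² = (-3503/146)² = 12271009/21316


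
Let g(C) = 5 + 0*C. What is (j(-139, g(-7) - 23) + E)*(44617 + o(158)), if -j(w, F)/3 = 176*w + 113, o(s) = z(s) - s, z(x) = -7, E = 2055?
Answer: 3338700816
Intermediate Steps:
g(C) = 5 (g(C) = 5 + 0 = 5)
o(s) = -7 - s
j(w, F) = -339 - 528*w (j(w, F) = -3*(176*w + 113) = -3*(113 + 176*w) = -339 - 528*w)
(j(-139, g(-7) - 23) + E)*(44617 + o(158)) = ((-339 - 528*(-139)) + 2055)*(44617 + (-7 - 1*158)) = ((-339 + 73392) + 2055)*(44617 + (-7 - 158)) = (73053 + 2055)*(44617 - 165) = 75108*44452 = 3338700816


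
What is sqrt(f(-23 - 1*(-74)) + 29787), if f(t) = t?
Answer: sqrt(29838) ≈ 172.74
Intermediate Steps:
sqrt(f(-23 - 1*(-74)) + 29787) = sqrt((-23 - 1*(-74)) + 29787) = sqrt((-23 + 74) + 29787) = sqrt(51 + 29787) = sqrt(29838)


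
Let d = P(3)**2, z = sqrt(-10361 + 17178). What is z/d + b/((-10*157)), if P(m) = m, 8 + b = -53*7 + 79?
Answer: 30/157 + sqrt(6817)/9 ≈ 9.3650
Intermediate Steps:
b = -300 (b = -8 + (-53*7 + 79) = -8 + (-371 + 79) = -8 - 292 = -300)
z = sqrt(6817) ≈ 82.565
d = 9 (d = 3**2 = 9)
z/d + b/((-10*157)) = sqrt(6817)/9 - 300/((-10*157)) = sqrt(6817)*(1/9) - 300/(-1570) = sqrt(6817)/9 - 300*(-1/1570) = sqrt(6817)/9 + 30/157 = 30/157 + sqrt(6817)/9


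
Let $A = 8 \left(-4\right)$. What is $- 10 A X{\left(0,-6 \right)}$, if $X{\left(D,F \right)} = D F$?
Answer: $0$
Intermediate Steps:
$A = -32$
$- 10 A X{\left(0,-6 \right)} = \left(-10\right) \left(-32\right) 0 \left(-6\right) = 320 \cdot 0 = 0$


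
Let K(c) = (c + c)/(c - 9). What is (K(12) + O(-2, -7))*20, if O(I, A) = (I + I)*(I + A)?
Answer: 880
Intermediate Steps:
K(c) = 2*c/(-9 + c) (K(c) = (2*c)/(-9 + c) = 2*c/(-9 + c))
O(I, A) = 2*I*(A + I) (O(I, A) = (2*I)*(A + I) = 2*I*(A + I))
(K(12) + O(-2, -7))*20 = (2*12/(-9 + 12) + 2*(-2)*(-7 - 2))*20 = (2*12/3 + 2*(-2)*(-9))*20 = (2*12*(⅓) + 36)*20 = (8 + 36)*20 = 44*20 = 880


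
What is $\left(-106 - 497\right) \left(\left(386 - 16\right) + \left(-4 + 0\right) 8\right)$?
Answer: $-203814$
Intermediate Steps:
$\left(-106 - 497\right) \left(\left(386 - 16\right) + \left(-4 + 0\right) 8\right) = - 603 \left(370 - 32\right) = \left(-603\right) 338 = -203814$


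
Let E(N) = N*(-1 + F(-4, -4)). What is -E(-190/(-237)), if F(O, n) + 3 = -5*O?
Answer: -3040/237 ≈ -12.827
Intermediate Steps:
F(O, n) = -3 - 5*O
E(N) = 16*N (E(N) = N*(-1 + (-3 - 5*(-4))) = N*(-1 + (-3 + 20)) = N*(-1 + 17) = N*16 = 16*N)
-E(-190/(-237)) = -16*(-190/(-237)) = -16*(-190*(-1/237)) = -16*190/237 = -1*3040/237 = -3040/237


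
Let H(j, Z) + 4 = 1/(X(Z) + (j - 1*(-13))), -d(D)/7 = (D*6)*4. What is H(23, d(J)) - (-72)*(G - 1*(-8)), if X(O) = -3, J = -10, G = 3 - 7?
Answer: 9373/33 ≈ 284.03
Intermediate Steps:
G = -4
d(D) = -168*D (d(D) = -7*D*6*4 = -7*6*D*4 = -168*D)
H(j, Z) = -4 + 1/(10 + j) (H(j, Z) = -4 + 1/(-3 + (j - 1*(-13))) = -4 + 1/(-3 + (j + 13)) = -4 + 1/(-3 + (13 + j)) = -4 + 1/(10 + j))
H(23, d(J)) - (-72)*(G - 1*(-8)) = (-39 - 4*23)/(10 + 23) - (-72)*(-4 - 1*(-8)) = (-39 - 92)/33 - (-72)*(-4 + 8) = (1/33)*(-131) - (-72)*4 = -131/33 - 1*(-288) = -131/33 + 288 = 9373/33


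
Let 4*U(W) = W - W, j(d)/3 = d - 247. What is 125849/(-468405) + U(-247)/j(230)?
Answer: -125849/468405 ≈ -0.26868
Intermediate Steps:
j(d) = -741 + 3*d (j(d) = 3*(d - 247) = 3*(-247 + d) = -741 + 3*d)
U(W) = 0 (U(W) = (W - W)/4 = (¼)*0 = 0)
125849/(-468405) + U(-247)/j(230) = 125849/(-468405) + 0/(-741 + 3*230) = 125849*(-1/468405) + 0/(-741 + 690) = -125849/468405 + 0/(-51) = -125849/468405 + 0*(-1/51) = -125849/468405 + 0 = -125849/468405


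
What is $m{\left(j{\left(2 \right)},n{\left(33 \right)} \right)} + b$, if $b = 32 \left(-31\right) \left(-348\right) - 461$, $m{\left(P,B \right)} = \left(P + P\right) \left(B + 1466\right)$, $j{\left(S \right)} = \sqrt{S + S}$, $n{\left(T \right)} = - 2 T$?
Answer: $350355$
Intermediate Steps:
$j{\left(S \right)} = \sqrt{2} \sqrt{S}$ ($j{\left(S \right)} = \sqrt{2 S} = \sqrt{2} \sqrt{S}$)
$m{\left(P,B \right)} = 2 P \left(1466 + B\right)$
$b = 344755$ ($b = \left(-992\right) \left(-348\right) - 461 = 345216 - 461 = 344755$)
$m{\left(j{\left(2 \right)},n{\left(33 \right)} \right)} + b = 2 \sqrt{2} \sqrt{2} \left(1466 - 66\right) + 344755 = 2 \cdot 2 \left(1466 - 66\right) + 344755 = 2 \cdot 2 \cdot 1400 + 344755 = 5600 + 344755 = 350355$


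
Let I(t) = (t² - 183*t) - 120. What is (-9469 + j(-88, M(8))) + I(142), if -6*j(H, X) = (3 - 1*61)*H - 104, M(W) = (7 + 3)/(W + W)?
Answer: -48733/3 ≈ -16244.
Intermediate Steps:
M(W) = 5/W (M(W) = 10/((2*W)) = 10*(1/(2*W)) = 5/W)
j(H, X) = 52/3 + 29*H/3 (j(H, X) = -((3 - 1*61)*H - 104)/6 = -((3 - 61)*H - 104)/6 = -(-58*H - 104)/6 = -(-104 - 58*H)/6 = 52/3 + 29*H/3)
I(t) = -120 + t² - 183*t
(-9469 + j(-88, M(8))) + I(142) = (-9469 + (52/3 + (29/3)*(-88))) + (-120 + 142² - 183*142) = (-9469 + (52/3 - 2552/3)) + (-120 + 20164 - 25986) = (-9469 - 2500/3) - 5942 = -30907/3 - 5942 = -48733/3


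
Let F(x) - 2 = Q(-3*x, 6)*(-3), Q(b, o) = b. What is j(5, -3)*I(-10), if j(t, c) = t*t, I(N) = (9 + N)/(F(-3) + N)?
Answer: 5/7 ≈ 0.71429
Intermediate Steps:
F(x) = 2 + 9*x (F(x) = 2 - 3*x*(-3) = 2 + 9*x)
I(N) = (9 + N)/(-25 + N) (I(N) = (9 + N)/((2 + 9*(-3)) + N) = (9 + N)/((2 - 27) + N) = (9 + N)/(-25 + N))
j(t, c) = t**2
j(5, -3)*I(-10) = 5**2*((9 - 10)/(-25 - 10)) = 25*(-1/(-35)) = 25*(-1/35*(-1)) = 25*(1/35) = 5/7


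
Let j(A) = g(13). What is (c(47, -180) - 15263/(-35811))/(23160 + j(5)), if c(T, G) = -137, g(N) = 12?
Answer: -1222711/207453123 ≈ -0.0058939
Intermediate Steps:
j(A) = 12
(c(47, -180) - 15263/(-35811))/(23160 + j(5)) = (-137 - 15263/(-35811))/(23160 + 12) = (-137 - 15263*(-1/35811))/23172 = (-137 + 15263/35811)*(1/23172) = -4890844/35811*1/23172 = -1222711/207453123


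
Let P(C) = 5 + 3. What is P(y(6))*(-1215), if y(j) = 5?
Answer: -9720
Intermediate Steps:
P(C) = 8
P(y(6))*(-1215) = 8*(-1215) = -9720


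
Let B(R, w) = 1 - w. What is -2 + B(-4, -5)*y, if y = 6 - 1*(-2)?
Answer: 46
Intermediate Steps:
y = 8 (y = 6 + 2 = 8)
-2 + B(-4, -5)*y = -2 + (1 - 1*(-5))*8 = -2 + (1 + 5)*8 = -2 + 6*8 = -2 + 48 = 46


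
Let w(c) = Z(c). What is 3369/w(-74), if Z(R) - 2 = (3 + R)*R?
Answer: 1123/1752 ≈ 0.64098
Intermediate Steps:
Z(R) = 2 + R*(3 + R) (Z(R) = 2 + (3 + R)*R = 2 + R*(3 + R))
w(c) = 2 + c² + 3*c
3369/w(-74) = 3369/(2 + (-74)² + 3*(-74)) = 3369/(2 + 5476 - 222) = 3369/5256 = 3369*(1/5256) = 1123/1752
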